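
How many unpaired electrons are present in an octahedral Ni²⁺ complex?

2

Ni sits in group 10; removing 2 electrons leaves Ni²⁺ with 10 − 2 = 8 d electrons.
Configuration: t₂g⁶ eg², giving 2 unpaired electrons.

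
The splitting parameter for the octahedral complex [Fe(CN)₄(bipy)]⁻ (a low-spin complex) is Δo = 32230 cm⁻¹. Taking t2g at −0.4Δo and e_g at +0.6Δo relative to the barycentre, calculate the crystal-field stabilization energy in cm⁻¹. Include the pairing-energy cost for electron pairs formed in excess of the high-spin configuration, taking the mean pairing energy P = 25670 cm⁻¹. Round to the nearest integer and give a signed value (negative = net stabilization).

Ligand charges: 4×(-1) from CN⁻ and 1×(+0) from bipy sum to -4; with overall charge -1, Fe is +3.
Fe sits in group 8; removing 3 electrons leaves Fe³⁺ with 8 − 3 = 5 d electrons.
The d⁵ electrons fill as t2g^5 e_g^0.
Orbital CFSE = 5(-0.4) + 0(0.6) = -2.0Δo = -2.0 × 32230 = -64460 cm⁻¹.
Pairing penalty: 2 pairs vs 0 in the high-spin reference → 2 extra × P = 51340 cm⁻¹.
Combining: -64460 + 51340 = -13120 cm⁻¹.

-13120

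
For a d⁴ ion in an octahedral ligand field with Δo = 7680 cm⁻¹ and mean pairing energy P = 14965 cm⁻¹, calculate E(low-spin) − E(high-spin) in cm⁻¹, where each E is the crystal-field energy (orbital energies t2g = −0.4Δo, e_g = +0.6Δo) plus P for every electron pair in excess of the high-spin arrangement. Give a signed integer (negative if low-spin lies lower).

7285

High-spin: t2g^3 e_g^1, CFSE = -0.6Δo = -4608 cm⁻¹.
Low-spin t2g^4 e_g^0 gives -1.6Δo = -12288 cm⁻¹, but forming 1 extra pair costs 1P = 14965 cm⁻¹, so E(LS) = -12288 + 14965 = 2677 cm⁻¹.
The difference is 2677 − (-4608) = 7285 cm⁻¹, so high-spin lies lower.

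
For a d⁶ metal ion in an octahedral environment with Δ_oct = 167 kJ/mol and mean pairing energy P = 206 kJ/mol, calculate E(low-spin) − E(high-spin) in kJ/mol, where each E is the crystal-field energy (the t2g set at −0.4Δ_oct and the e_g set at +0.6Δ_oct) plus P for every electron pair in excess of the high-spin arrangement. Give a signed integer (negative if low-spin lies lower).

High-spin: t2g^4 e_g^2, CFSE = -0.4Δ_oct = -67 kJ/mol.
Low-spin: t2g^6 e_g^0, orbital CFSE = -2.4Δ_oct = -401 kJ/mol; plus 2 excess pairs × P = +412 kJ/mol; total 11 kJ/mol.
E(LS) − E(HS) = 11 − (-67) = 78 kJ/mol.

78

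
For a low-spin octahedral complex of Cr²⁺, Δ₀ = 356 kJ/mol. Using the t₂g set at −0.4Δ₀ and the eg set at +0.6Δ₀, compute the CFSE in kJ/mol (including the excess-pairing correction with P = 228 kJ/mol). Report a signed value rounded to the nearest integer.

Cr is in group 6, so Cr²⁺ is d⁴ (6 − 2 = 4).
Electron filling gives t₂g⁴ eg⁰.
Orbital CFSE = 4(-0.4) + 0(0.6) = -1.6Δ₀ = -1.6 × 356 = -570 kJ/mol.
Pairing penalty: 1 pair vs 0 in the high-spin reference → 1 extra × P = 228 kJ/mol.
Net CFSE = -570 + 228 = -342 kJ/mol.

-342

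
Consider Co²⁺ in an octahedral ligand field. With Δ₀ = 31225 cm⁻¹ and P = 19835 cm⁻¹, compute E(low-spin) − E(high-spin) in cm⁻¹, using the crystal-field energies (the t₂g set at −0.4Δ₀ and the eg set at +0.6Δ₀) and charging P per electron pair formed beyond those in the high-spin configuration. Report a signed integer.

Co is in group 9, so Co²⁺ is d⁷ (9 − 2 = 7).
High-spin: t₂g⁵ eg², CFSE = -0.8Δ₀ = -24980 cm⁻¹.
Low-spin: t₂g⁶ eg¹, orbital CFSE = -1.8Δ₀ = -56205 cm⁻¹; plus 1 excess pair × P = +19835 cm⁻¹; total -36370 cm⁻¹.
E(LS) − E(HS) = -36370 − (-24980) = -11390 cm⁻¹.

-11390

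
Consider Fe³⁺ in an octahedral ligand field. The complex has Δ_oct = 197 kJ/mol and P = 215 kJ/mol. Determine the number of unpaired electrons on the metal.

Fe sits in group 8; removing 3 electrons leaves Fe³⁺ with 8 − 3 = 5 d electrons.
With Δ_oct < P the complex is high-spin.
Filling d⁵ accordingly: t₂g³ eg².
Unpaired electrons: 5.

5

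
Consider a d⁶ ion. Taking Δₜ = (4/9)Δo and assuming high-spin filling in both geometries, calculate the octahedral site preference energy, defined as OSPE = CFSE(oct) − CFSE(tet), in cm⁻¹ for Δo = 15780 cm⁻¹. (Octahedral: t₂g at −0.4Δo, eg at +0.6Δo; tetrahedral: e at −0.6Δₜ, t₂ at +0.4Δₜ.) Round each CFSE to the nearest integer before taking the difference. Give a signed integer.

-2104

Octahedral high-spin t₂g⁴ eg²: CFSE = -0.4 × 15780 = -6312 cm⁻¹.
Tetrahedral: e³ t₂³, CFSE = 3(−0.6) + 3(+0.4) = -0.6Δₜ = -0.6 × (4/9) × 15780 = -4208 cm⁻¹.
Subtracting, OSPE = -6312 − (-4208) = -2104 cm⁻¹.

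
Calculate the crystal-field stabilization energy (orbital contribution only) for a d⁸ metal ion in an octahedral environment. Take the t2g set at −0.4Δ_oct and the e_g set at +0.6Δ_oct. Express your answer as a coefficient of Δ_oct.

-1.2 Δ_oct

For octahedral d⁸ the high- and low-spin configurations coincide.
Configuration: t2g^6 e_g^2.
CFSE = 6(-0.4Δ_oct) + 2(0.6Δ_oct) = -2.4Δ_oct + 1.2Δ_oct = -1.2Δ_oct.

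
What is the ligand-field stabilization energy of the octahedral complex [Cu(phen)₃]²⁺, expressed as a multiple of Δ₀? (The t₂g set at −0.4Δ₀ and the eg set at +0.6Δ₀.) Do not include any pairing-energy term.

-0.6 Δ₀

phen is neutral, so the +2 overall charge sits on Cu: oxidation state +2.
Cu is in group 11, so Cu²⁺ is d⁹ (11 − 2 = 9).
Configuration: t₂g⁶ eg³.
CFSE = 6(-0.4Δ₀) + 3(0.6Δ₀) = -2.4Δ₀ + 1.8Δ₀ = -0.6Δ₀.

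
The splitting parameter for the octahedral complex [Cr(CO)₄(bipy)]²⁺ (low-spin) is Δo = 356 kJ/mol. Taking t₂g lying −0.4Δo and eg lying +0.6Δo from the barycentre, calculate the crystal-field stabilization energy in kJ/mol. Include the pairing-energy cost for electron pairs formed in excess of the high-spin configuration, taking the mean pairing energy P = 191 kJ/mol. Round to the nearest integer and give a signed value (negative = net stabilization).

Ligand charges: 4×(+0) from CO and 1×(+0) from bipy sum to +0; with overall charge +2, Cr is +2.
Cr is in group 6, so Cr²⁺ is d⁴ (6 − 2 = 4).
The d⁴ electrons fill as t₂g⁴ eg⁰.
CFSE(orbital) = 4×(-0.4Δo) + 0×(0.6Δo) = -1.6Δo; with Δo = 356 kJ/mol that is -570 kJ/mol.
High-spin d⁴ would be t₂g³ eg¹ with 0 pairs; low-spin has 1, so 1 excess pair costs +1P = +191 kJ/mol.
Combining: -570 + 191 = -379 kJ/mol.

-379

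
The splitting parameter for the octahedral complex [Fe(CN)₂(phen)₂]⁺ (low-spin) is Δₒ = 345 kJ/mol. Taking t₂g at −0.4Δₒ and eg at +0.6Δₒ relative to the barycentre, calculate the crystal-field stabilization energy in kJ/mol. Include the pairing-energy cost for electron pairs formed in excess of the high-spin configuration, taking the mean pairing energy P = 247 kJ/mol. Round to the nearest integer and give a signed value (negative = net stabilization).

Ligand charges: 2×(-1) from CN⁻ and 2×(+0) from phen sum to -2; with overall charge +1, Fe is +3.
Fe is in group 8, so Fe³⁺ is d⁵ (8 − 3 = 5).
Electron filling gives t₂g⁵ eg⁰.
Orbital CFSE = 5(-0.4) + 0(0.6) = -2.0Δₒ = -2.0 × 345 = -690 kJ/mol.
High-spin d⁵ would be t₂g³ eg² with 0 pairs; low-spin has 2, so 2 excess pairs cost +2P = +494 kJ/mol.
Combining: -690 + 494 = -196 kJ/mol.

-196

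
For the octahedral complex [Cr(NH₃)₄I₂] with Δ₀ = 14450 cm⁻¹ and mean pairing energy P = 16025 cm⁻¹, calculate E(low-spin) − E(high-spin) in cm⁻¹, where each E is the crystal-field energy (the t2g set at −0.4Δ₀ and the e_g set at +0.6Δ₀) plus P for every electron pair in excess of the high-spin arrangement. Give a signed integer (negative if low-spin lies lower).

1575

Ligand charges: 4×(+0) from NH₃ and 2×(-1) from I⁻ sum to -2; with overall charge +0, Cr is +2.
Group 6 minus oxidation state +2 gives a d⁴ configuration for Cr²⁺.
In the high-spin limit (t2g^3 e_g^1) the orbital term is -0.6Δ₀ = -8670 cm⁻¹, with no excess pairing.
For low-spin the configuration is t2g^4 e_g^0: orbital energy -1.6 × 14450 = -23120 cm⁻¹, and 1 additional pair relative to high-spin adds 16025 cm⁻¹, giving -7095 cm⁻¹.
E(LS) − E(HS) = -7095 − (-8670) = 1575 cm⁻¹.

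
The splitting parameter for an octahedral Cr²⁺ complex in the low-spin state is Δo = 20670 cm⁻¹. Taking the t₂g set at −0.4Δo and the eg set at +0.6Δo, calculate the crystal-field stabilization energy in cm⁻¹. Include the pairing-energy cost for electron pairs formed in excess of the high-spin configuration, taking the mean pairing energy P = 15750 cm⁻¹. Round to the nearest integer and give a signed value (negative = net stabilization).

Cr sits in group 6; removing 2 electrons leaves Cr²⁺ with 6 − 2 = 4 d electrons.
The d⁴ electrons fill as t₂g⁴ eg⁰.
Orbital CFSE = 4(-0.4) + 0(0.6) = -1.6Δo = -1.6 × 20670 = -33072 cm⁻¹.
High-spin d⁴ would be t₂g³ eg¹ with 0 pairs; low-spin has 1, so 1 excess pair costs +1P = +15750 cm⁻¹.
Overall CFSE = -33072 + 15750 = -17322 cm⁻¹.

-17322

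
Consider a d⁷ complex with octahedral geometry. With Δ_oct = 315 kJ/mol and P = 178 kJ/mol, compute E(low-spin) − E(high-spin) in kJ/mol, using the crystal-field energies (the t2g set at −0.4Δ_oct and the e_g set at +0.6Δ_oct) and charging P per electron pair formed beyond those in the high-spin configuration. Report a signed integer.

In the high-spin limit (t2g^5 e_g^2) the orbital term is -0.8Δ_oct = -252 kJ/mol, with no excess pairing.
Low-spin t2g^6 e_g^1 gives -1.8Δ_oct = -567 kJ/mol, but forming 1 extra pair costs 1P = 178 kJ/mol, so E(LS) = -567 + 178 = -389 kJ/mol.
Thus E(LS) − E(HS) = -137 kJ/mol.

-137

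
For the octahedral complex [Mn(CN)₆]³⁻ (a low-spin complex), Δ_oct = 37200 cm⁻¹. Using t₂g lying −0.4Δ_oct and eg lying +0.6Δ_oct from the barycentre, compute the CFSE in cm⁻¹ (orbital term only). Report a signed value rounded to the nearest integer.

Each CN⁻ contributes -1; 6 × (-1) = -6. With overall charge -3, Mn is in the +3 oxidation state.
Mn sits in group 7; removing 3 electrons leaves Mn³⁺ with 7 − 3 = 4 d electrons.
The d⁴ electrons fill as t₂g⁴ eg⁰.
The orbital stabilization is -1.6Δ_oct = -1.6 × 37200 = -59520 cm⁻¹.

-59520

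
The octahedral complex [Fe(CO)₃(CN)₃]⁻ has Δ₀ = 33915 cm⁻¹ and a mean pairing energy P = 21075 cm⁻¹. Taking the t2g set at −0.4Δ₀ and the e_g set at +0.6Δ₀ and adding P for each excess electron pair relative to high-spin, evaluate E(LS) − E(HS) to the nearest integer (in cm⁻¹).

Ligand charges: 3×(+0) from CO and 3×(-1) from CN⁻ sum to -3; with overall charge -1, Fe is +2.
Fe is in group 8, so Fe²⁺ is d⁶ (8 − 2 = 6).
In the high-spin limit (t2g^4 e_g^2) the orbital term is -0.4Δ₀ = -13566 cm⁻¹, with no excess pairing.
Low-spin t2g^6 e_g^0 gives -2.4Δ₀ = -81396 cm⁻¹, but forming 2 extra pairs costs 2P = 42150 cm⁻¹, so E(LS) = -81396 + 42150 = -39246 cm⁻¹.
Thus E(LS) − E(HS) = -25680 cm⁻¹.

-25680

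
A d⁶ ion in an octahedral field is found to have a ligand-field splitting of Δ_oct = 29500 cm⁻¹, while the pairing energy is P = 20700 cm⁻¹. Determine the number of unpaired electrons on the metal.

0

With Δ_oct > P the complex is low-spin.
Filling d⁶ accordingly: t2g^6 e_g^0.
Unpaired electrons: 0.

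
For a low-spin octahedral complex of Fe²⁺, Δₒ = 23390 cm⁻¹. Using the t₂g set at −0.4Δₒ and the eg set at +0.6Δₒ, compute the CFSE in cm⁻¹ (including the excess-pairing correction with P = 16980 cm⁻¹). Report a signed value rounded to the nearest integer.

Fe²⁺: group 8, so d-count = 8 − 2 = 6.
Electron filling gives t₂g⁶ eg⁰.
Orbital CFSE = 6(-0.4) + 0(0.6) = -2.4Δₒ = -2.4 × 23390 = -56136 cm⁻¹.
Relative to high-spin t₂g⁴ eg² (1 paired), the low-spin configuration has 2 additional pairs, contributing +2 × 16980 = +33960 cm⁻¹.
Overall CFSE = -56136 + 33960 = -22176 cm⁻¹.

-22176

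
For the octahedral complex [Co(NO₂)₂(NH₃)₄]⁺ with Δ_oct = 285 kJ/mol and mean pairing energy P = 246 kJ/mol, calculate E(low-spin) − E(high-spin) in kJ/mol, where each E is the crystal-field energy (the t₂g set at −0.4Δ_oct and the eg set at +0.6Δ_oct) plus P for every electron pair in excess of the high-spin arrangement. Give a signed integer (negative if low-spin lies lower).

-78

Ligand charges: 2×(-1) from NO₂⁻ and 4×(+0) from NH₃ sum to -2; with overall charge +1, Co is +3.
Co sits in group 9; removing 3 electrons leaves Co³⁺ with 9 − 3 = 6 d electrons.
High-spin: t₂g⁴ eg², CFSE = -0.4Δ_oct = -114 kJ/mol.
Low-spin: t₂g⁶ eg⁰, orbital CFSE = -2.4Δ_oct = -684 kJ/mol; plus 2 excess pairs × P = +492 kJ/mol; total -192 kJ/mol.
The difference is -192 − (-114) = -78 kJ/mol, so low-spin lies lower.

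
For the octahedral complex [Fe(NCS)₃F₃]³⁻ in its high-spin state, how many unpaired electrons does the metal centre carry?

5

Ligand charges: 3×(-1) from NCS⁻ and 3×(-1) from F⁻ sum to -6; with overall charge -3, Fe is +3.
Fe sits in group 8; removing 3 electrons leaves Fe³⁺ with 8 − 3 = 5 d electrons.
Configuration: t₂g³ eg², giving 5 unpaired electrons.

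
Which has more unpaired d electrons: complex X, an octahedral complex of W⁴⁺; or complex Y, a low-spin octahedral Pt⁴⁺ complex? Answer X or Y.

X

X: W⁴⁺: group 6, so d-count = 6 − 4 = 2; For octahedral d² the high- and low-spin configurations coincide; t₂g² eg⁰ → 2 unpaired.
Y: Pt sits in group 10; removing 4 electrons leaves Pt⁴⁺ with 10 − 4 = 6 d electrons; t₂g⁶ eg⁰ → 0 unpaired.
So X has more unpaired electrons.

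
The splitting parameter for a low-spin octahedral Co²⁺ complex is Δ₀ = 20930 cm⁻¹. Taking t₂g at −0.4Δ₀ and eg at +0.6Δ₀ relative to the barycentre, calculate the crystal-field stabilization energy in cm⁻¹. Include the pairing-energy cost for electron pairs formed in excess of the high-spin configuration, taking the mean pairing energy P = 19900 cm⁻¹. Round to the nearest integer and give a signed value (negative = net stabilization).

Group 9 minus oxidation state +2 gives a d⁷ configuration for Co²⁺.
Configuration: t₂g⁶ eg¹.
The orbital stabilization is -1.8Δ₀ = -1.8 × 20930 = -37674 cm⁻¹.
Pairing penalty: 3 pairs vs 2 in the high-spin reference → 1 extra × P = 19900 cm⁻¹.
Overall CFSE = -37674 + 19900 = -17774 cm⁻¹.

-17774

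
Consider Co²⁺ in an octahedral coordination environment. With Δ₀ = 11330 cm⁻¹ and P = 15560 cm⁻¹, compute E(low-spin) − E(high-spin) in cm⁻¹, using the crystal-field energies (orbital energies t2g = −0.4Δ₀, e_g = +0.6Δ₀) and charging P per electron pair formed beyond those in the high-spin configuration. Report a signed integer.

4230

Co sits in group 9; removing 2 electrons leaves Co²⁺ with 9 − 2 = 7 d electrons.
High-spin: t2g^5 e_g^2, CFSE = -0.8Δ₀ = -9064 cm⁻¹.
Low-spin t2g^6 e_g^1 gives -1.8Δ₀ = -20394 cm⁻¹, but forming 1 extra pair costs 1P = 15560 cm⁻¹, so E(LS) = -20394 + 15560 = -4834 cm⁻¹.
E(LS) − E(HS) = -4834 − (-9064) = 4230 cm⁻¹.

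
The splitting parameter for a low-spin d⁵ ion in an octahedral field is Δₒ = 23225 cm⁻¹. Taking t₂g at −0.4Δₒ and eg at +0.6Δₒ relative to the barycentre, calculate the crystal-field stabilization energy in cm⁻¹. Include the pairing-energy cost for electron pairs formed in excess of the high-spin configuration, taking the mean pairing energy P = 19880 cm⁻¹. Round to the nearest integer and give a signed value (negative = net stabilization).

The d⁵ electrons fill as t₂g⁵ eg⁰.
Orbital CFSE = 5(-0.4) + 0(0.6) = -2.0Δₒ = -2.0 × 23225 = -46450 cm⁻¹.
High-spin d⁵ would be t₂g³ eg² with 0 pairs; low-spin has 2, so 2 excess pairs cost +2P = +39760 cm⁻¹.
Combining: -46450 + 39760 = -6690 cm⁻¹.

-6690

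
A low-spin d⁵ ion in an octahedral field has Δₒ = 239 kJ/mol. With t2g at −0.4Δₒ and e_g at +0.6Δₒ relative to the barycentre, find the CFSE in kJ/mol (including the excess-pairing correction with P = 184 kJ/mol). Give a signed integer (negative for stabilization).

Configuration: t2g^5 e_g^0.
CFSE(orbital) = 5×(-0.4Δₒ) + 0×(0.6Δₒ) = -2.0Δₒ; with Δₒ = 239 kJ/mol that is -478 kJ/mol.
Pairing penalty: 2 pairs vs 0 in the high-spin reference → 2 extra × P = 368 kJ/mol.
Combining: -478 + 368 = -110 kJ/mol.

-110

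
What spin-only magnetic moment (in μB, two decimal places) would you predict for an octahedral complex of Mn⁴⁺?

Mn is in group 7, so Mn⁴⁺ is d³ (7 − 4 = 3).
For octahedral d³ the high- and low-spin configurations coincide.
Configuration: t₂g³ eg⁰ → 3 unpaired electrons.
μ(spin-only) = √[3(3+2)] = √15 ≈ 3.87 μB.

3.87 μB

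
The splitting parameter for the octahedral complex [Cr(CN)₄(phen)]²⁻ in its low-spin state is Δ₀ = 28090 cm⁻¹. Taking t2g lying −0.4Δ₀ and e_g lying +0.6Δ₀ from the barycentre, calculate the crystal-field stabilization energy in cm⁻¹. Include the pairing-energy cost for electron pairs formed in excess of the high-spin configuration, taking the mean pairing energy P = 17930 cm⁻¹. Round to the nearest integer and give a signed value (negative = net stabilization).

Ligand charges: 4×(-1) from CN⁻ and 1×(+0) from phen sum to -4; with overall charge -2, Cr is +2.
Cr²⁺: group 6, so d-count = 6 − 2 = 4.
Configuration: t2g^4 e_g^0.
Orbital CFSE = 4(-0.4) + 0(0.6) = -1.6Δ₀ = -1.6 × 28090 = -44944 cm⁻¹.
Relative to high-spin t2g^3 e_g^1 (0 paired), the low-spin configuration has 1 additional pair, contributing +1 × 17930 = +17930 cm⁻¹.
Net CFSE = -44944 + 17930 = -27014 cm⁻¹.

-27014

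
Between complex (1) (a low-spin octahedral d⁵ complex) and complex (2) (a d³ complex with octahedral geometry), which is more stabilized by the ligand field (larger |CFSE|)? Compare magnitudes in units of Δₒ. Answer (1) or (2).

(1)

(1): t₂g⁵ eg⁰, CFSE = -2.0Δₒ.
(2): t2g^3 e_g^0, CFSE = -1.2Δₒ.
So (1) has the larger |CFSE|.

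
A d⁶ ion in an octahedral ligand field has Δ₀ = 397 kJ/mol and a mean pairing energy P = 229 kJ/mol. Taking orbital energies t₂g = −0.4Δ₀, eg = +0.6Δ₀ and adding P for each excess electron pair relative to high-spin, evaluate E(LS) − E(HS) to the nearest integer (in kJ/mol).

-336

In the high-spin limit (t₂g⁴ eg²) the orbital term is -0.4Δ₀ = -159 kJ/mol, with no excess pairing.
Low-spin t₂g⁶ eg⁰ gives -2.4Δ₀ = -953 kJ/mol, but forming 2 extra pairs costs 2P = 458 kJ/mol, so E(LS) = -953 + 458 = -495 kJ/mol.
Thus E(LS) − E(HS) = -336 kJ/mol.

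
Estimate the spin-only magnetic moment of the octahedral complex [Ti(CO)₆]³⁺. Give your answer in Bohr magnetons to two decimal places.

1.73 Bohr magnetons

CO is neutral, so the +3 overall charge sits on Ti: oxidation state +3.
Ti is in group 4, so Ti³⁺ is d¹ (4 − 3 = 1).
Configuration: t₂g¹ eg⁰ → 1 unpaired electron.
μ(spin-only) = √[1(1+2)] = √3 ≈ 1.73 Bohr magnetons.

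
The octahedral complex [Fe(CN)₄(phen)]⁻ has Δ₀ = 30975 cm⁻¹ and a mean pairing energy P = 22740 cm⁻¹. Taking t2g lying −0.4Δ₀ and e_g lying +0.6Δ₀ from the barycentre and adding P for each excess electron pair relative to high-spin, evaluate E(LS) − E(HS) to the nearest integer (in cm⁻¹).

Ligand charges: 4×(-1) from CN⁻ and 1×(+0) from phen sum to -4; with overall charge -1, Fe is +3.
Group 8 minus oxidation state +3 gives a d⁵ configuration for Fe³⁺.
In the high-spin limit (t2g^3 e_g^2) the orbital term is 0.0Δ₀ = 0 cm⁻¹, with no excess pairing.
Low-spin: t2g^5 e_g^0, orbital CFSE = -2.0Δ₀ = -61950 cm⁻¹; plus 2 excess pairs × P = +45480 cm⁻¹; total -16470 cm⁻¹.
E(LS) − E(HS) = -16470 − (0) = -16470 cm⁻¹.

-16470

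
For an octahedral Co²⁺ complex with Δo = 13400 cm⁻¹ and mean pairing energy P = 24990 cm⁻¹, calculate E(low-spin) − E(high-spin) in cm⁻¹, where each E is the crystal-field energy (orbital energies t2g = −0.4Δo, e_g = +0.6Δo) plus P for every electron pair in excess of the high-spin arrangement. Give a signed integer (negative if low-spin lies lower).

11590

Co²⁺: group 9, so d-count = 9 − 2 = 7.
In the high-spin limit (t2g^5 e_g^2) the orbital term is -0.8Δo = -10720 cm⁻¹, with no excess pairing.
For low-spin the configuration is t2g^6 e_g^1: orbital energy -1.8 × 13400 = -24120 cm⁻¹, and 1 additional pair relative to high-spin adds 24990 cm⁻¹, giving 870 cm⁻¹.
E(LS) − E(HS) = 870 − (-10720) = 11590 cm⁻¹.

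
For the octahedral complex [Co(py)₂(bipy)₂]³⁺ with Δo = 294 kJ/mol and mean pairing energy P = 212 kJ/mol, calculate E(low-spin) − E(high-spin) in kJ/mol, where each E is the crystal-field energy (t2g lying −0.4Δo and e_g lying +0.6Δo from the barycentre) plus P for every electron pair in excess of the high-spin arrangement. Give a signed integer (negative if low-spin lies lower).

-164

Ligand charges: 2×(+0) from py and 2×(+0) from bipy sum to +0; with overall charge +3, Co is +3.
Co³⁺: group 9, so d-count = 9 − 3 = 6.
High-spin d⁶ fills as t2g^4 e_g^2 with CFSE 4(−0.4) + 2(+0.6) = -0.4Δo = -118 kJ/mol.
For low-spin the configuration is t2g^6 e_g^0: orbital energy -2.4 × 294 = -706 kJ/mol, and 2 additional pairs relative to high-spin add 424 kJ/mol, giving -282 kJ/mol.
The difference is -282 − (-118) = -164 kJ/mol, so low-spin lies lower.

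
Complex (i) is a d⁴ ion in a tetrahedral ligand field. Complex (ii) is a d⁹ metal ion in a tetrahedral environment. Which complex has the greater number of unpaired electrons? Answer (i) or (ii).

(i): With tetrahedral geometry the complex is necessarily high-spin; e² t₂² → 4 unpaired.
(ii): With tetrahedral geometry the complex is necessarily high-spin; e⁴ t₂⁵ → 1 unpaired.
So (i) has more unpaired electrons.

(i)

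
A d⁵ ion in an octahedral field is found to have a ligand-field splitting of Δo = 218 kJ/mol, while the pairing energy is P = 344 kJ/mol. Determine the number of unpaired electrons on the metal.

5

Since Δo = 218 kJ/mol < P = 344 kJ/mol, the complex adopts the high-spin configuration.
Filling d⁵ accordingly: t₂g³ eg².
Unpaired electrons: 5.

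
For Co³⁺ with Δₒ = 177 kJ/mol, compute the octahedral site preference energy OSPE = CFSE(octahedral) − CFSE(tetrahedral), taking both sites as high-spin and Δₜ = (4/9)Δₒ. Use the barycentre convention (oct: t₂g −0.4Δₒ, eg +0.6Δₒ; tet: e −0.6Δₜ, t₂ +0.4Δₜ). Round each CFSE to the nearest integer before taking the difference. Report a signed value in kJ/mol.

Co is in group 9, so Co³⁺ is d⁶ (9 − 3 = 6).
Octahedral (high-spin): t2g^4 e_g^2, CFSE = 4(−0.4) + 2(+0.6) = -0.4Δₒ = -0.4 × 177 = -71 kJ/mol.
Tetrahedral: e^3 t2^3, CFSE = 3(−0.6) + 3(+0.4) = -0.6Δₜ = -0.6 × (4/9) × 177 = -47 kJ/mol.
OSPE = -71 − (-47) = -24 kJ/mol.

-24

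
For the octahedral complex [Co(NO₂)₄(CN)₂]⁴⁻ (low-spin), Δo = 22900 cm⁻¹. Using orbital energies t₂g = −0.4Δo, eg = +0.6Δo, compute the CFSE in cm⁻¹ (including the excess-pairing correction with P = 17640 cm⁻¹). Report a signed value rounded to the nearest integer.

-23580

Ligand charges: 4×(-1) from NO₂⁻ and 2×(-1) from CN⁻ sum to -6; with overall charge -4, Co is +2.
Co²⁺: group 9, so d-count = 9 − 2 = 7.
Configuration: t₂g⁶ eg¹.
Orbital CFSE = 6(-0.4) + 1(0.6) = -1.8Δo = -1.8 × 22900 = -41220 cm⁻¹.
High-spin d⁷ would be t₂g⁵ eg² with 2 pairs; low-spin has 3, so 1 excess pair costs +1P = +17640 cm⁻¹.
Net CFSE = -41220 + 17640 = -23580 cm⁻¹.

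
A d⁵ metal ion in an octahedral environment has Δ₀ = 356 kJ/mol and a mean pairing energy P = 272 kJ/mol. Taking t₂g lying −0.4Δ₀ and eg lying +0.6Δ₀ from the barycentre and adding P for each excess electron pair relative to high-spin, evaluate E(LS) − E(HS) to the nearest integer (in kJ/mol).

High-spin: t₂g³ eg², CFSE = 0.0Δ₀ = 0 kJ/mol.
Low-spin: t₂g⁵ eg⁰, orbital CFSE = -2.0Δ₀ = -712 kJ/mol; plus 2 excess pairs × P = +544 kJ/mol; total -168 kJ/mol.
E(LS) − E(HS) = -168 − (0) = -168 kJ/mol.

-168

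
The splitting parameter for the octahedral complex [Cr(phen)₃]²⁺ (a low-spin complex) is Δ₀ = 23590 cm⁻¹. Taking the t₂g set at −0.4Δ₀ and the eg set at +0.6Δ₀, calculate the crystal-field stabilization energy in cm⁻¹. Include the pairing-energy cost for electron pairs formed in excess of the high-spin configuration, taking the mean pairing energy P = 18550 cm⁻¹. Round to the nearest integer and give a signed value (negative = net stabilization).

phen is neutral, so the +2 overall charge sits on Cr: oxidation state +2.
Cr²⁺: group 6, so d-count = 6 − 2 = 4.
The d⁴ electrons fill as t₂g⁴ eg⁰.
The orbital stabilization is -1.6Δ₀ = -1.6 × 23590 = -37744 cm⁻¹.
High-spin d⁴ would be t₂g³ eg¹ with 0 pairs; low-spin has 1, so 1 excess pair costs +1P = +18550 cm⁻¹.
Net CFSE = -37744 + 18550 = -19194 cm⁻¹.

-19194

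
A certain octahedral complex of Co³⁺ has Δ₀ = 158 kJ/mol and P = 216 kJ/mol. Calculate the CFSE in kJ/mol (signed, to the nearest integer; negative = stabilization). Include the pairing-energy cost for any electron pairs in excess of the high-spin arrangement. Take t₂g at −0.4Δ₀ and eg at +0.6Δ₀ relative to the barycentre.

-63

Group 9 minus oxidation state +3 gives a d⁶ configuration for Co³⁺.
Here Δ₀ < P (158 < 216), so the high-spin state is favoured.
That gives t₂g⁴ eg².
Orbital CFSE = -0.4Δ₀ = -0.4 × 158 = -63 kJ/mol.
High-spin has no excess pairs, so no pairing correction applies.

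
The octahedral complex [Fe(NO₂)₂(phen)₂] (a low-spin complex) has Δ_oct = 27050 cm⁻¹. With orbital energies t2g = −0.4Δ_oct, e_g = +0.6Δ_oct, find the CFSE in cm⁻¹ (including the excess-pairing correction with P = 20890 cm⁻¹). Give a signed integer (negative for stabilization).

Ligand charges: 2×(-1) from NO₂⁻ and 2×(+0) from phen sum to -2; with overall charge +0, Fe is +2.
Fe²⁺: group 8, so d-count = 8 − 2 = 6.
Electron filling gives t2g^6 e_g^0.
Orbital CFSE = 6(-0.4) + 0(0.6) = -2.4Δ_oct = -2.4 × 27050 = -64920 cm⁻¹.
High-spin d⁶ would be t2g^4 e_g^2 with 1 pair; low-spin has 3, so 2 excess pairs cost +2P = +41780 cm⁻¹.
Combining: -64920 + 41780 = -23140 cm⁻¹.

-23140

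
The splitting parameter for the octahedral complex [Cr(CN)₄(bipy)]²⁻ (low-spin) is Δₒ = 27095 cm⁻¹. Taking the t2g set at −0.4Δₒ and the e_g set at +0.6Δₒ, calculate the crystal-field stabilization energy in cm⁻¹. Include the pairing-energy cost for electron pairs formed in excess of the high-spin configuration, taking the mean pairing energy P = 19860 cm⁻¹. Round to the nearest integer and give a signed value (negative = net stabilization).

Ligand charges: 4×(-1) from CN⁻ and 1×(+0) from bipy sum to -4; with overall charge -2, Cr is +2.
Cr²⁺: group 6, so d-count = 6 − 2 = 4.
The d⁴ electrons fill as t2g^4 e_g^0.
The orbital stabilization is -1.6Δₒ = -1.6 × 27095 = -43352 cm⁻¹.
Pairing penalty: 1 pair vs 0 in the high-spin reference → 1 extra × P = 19860 cm⁻¹.
Combining: -43352 + 19860 = -23492 cm⁻¹.

-23492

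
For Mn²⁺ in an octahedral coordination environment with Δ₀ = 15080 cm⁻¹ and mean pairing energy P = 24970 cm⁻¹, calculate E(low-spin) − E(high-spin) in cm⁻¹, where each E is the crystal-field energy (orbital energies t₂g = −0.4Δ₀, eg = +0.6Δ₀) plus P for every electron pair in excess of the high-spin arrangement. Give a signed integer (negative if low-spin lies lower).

19780

Mn sits in group 7; removing 2 electrons leaves Mn²⁺ with 7 − 2 = 5 d electrons.
High-spin d⁵ fills as t₂g³ eg² with CFSE 3(−0.4) + 2(+0.6) = 0.0Δ₀ = 0 cm⁻¹.
For low-spin the configuration is t₂g⁵ eg⁰: orbital energy -2.0 × 15080 = -30160 cm⁻¹, and 2 additional pairs relative to high-spin add 49940 cm⁻¹, giving 19780 cm⁻¹.
The difference is 19780 − (0) = 19780 cm⁻¹, so high-spin lies lower.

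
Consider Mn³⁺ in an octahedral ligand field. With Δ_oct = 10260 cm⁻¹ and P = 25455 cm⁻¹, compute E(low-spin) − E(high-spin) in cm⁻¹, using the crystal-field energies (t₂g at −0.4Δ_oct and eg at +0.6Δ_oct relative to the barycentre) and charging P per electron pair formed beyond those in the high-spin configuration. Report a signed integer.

15195

Mn sits in group 7; removing 3 electrons leaves Mn³⁺ with 7 − 3 = 4 d electrons.
High-spin: t₂g³ eg¹, CFSE = -0.6Δ_oct = -6156 cm⁻¹.
For low-spin the configuration is t₂g⁴ eg⁰: orbital energy -1.6 × 10260 = -16416 cm⁻¹, and 1 additional pair relative to high-spin adds 25455 cm⁻¹, giving 9039 cm⁻¹.
Thus E(LS) − E(HS) = 15195 cm⁻¹.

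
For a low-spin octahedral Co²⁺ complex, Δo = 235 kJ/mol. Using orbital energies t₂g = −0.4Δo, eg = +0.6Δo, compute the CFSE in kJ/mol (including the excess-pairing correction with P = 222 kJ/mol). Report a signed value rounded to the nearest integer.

-201

Group 9 minus oxidation state +2 gives a d⁷ configuration for Co²⁺.
The d⁷ electrons fill as t₂g⁶ eg¹.
The orbital stabilization is -1.8Δo = -1.8 × 235 = -423 kJ/mol.
Pairing penalty: 3 pairs vs 2 in the high-spin reference → 1 extra × P = 222 kJ/mol.
Net CFSE = -423 + 222 = -201 kJ/mol.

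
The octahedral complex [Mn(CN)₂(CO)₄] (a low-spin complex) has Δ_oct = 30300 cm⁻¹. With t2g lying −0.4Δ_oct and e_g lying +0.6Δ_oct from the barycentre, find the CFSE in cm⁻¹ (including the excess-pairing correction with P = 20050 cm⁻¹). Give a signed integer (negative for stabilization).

-20500

Ligand charges: 2×(-1) from CN⁻ and 4×(+0) from CO sum to -2; with overall charge +0, Mn is +2.
Mn²⁺: group 7, so d-count = 7 − 2 = 5.
Electron filling gives t2g^5 e_g^0.
CFSE(orbital) = 5×(-0.4Δ_oct) + 0×(0.6Δ_oct) = -2.0Δ_oct; with Δ_oct = 30300 cm⁻¹ that is -60600 cm⁻¹.
Pairing penalty: 2 pairs vs 0 in the high-spin reference → 2 extra × P = 40100 cm⁻¹.
Net CFSE = -60600 + 40100 = -20500 cm⁻¹.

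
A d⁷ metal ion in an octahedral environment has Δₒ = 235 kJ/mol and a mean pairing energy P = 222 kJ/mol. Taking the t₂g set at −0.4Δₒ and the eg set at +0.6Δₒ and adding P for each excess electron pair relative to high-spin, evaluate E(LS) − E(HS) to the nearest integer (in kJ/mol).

High-spin d⁷ fills as t₂g⁵ eg² with CFSE 5(−0.4) + 2(+0.6) = -0.8Δₒ = -188 kJ/mol.
Low-spin t₂g⁶ eg¹ gives -1.8Δₒ = -423 kJ/mol, but forming 1 extra pair costs 1P = 222 kJ/mol, so E(LS) = -423 + 222 = -201 kJ/mol.
E(LS) − E(HS) = -201 − (-188) = -13 kJ/mol.

-13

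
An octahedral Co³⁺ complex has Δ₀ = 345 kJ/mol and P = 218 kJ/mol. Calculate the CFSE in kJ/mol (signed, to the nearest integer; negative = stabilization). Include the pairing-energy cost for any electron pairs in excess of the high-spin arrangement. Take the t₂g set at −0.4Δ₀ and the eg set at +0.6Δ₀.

Co is in group 9, so Co³⁺ is d⁶ (9 − 3 = 6).
With Δ₀ > P the complex is low-spin.
Configuration: t₂g⁶ eg⁰.
Orbital CFSE = -2.4Δ₀ = -2.4 × 345 = -828 kJ/mol.
Excess pairs vs high-spin: 3 − 1 = 2; pairing cost = +436 kJ/mol.
Net CFSE = -828 + 436 = -392 kJ/mol.

-392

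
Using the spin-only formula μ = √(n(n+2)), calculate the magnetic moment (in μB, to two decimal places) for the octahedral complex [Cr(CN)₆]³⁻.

3.87 μB

Each CN⁻ contributes -1; 6 × (-1) = -6. With overall charge -3, Cr is in the +3 oxidation state.
Group 6 minus oxidation state +3 gives a d³ configuration for Cr³⁺.
Configuration: t2g^3 e_g^0 → 3 unpaired electrons.
μ(spin-only) = √[3(3+2)] = √15 ≈ 3.87 μB.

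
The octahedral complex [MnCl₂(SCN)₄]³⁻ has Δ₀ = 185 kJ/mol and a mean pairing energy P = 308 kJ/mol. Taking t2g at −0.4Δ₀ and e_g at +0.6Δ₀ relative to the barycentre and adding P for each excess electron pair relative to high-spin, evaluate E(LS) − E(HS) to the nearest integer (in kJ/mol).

Ligand charges: 2×(-1) from Cl⁻ and 4×(-1) from SCN⁻ sum to -6; with overall charge -3, Mn is +3.
Mn is in group 7, so Mn³⁺ is d⁴ (7 − 3 = 4).
In the high-spin limit (t2g^3 e_g^1) the orbital term is -0.6Δ₀ = -111 kJ/mol, with no excess pairing.
Low-spin: t2g^4 e_g^0, orbital CFSE = -1.6Δ₀ = -296 kJ/mol; plus 1 excess pair × P = +308 kJ/mol; total 12 kJ/mol.
E(LS) − E(HS) = 12 − (-111) = 123 kJ/mol.

123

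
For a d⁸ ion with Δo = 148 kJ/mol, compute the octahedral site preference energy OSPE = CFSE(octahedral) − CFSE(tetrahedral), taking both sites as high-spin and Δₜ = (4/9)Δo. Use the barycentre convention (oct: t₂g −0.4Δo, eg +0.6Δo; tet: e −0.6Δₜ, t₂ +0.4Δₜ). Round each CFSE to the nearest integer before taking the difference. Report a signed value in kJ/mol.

Octahedral high-spin t₂g⁶ eg²: CFSE = -1.2 × 148 = -178 kJ/mol.
In a tetrahedral site the filling is e⁴ t₂⁴: CFSE(tet) = -0.8Δₜ = -0.8 × (4/9)(148) = -53 kJ/mol.
Subtracting, OSPE = -178 − (-53) = -125 kJ/mol.

-125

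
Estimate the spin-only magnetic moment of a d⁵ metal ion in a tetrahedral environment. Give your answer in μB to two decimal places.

5.92 μB

With tetrahedral geometry the complex is necessarily high-spin.
Configuration: e² t₂³ → 5 unpaired electrons.
μ(spin-only) = √[5(5+2)] = √35 ≈ 5.92 μB.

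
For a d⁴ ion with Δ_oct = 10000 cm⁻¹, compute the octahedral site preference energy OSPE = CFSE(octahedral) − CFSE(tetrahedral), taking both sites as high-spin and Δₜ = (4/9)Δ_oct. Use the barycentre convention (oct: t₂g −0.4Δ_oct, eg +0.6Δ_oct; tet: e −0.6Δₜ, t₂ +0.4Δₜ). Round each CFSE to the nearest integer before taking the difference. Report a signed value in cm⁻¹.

-4222

Octahedral high-spin t₂g³ eg¹: CFSE = -0.6 × 10000 = -6000 cm⁻¹.
Tetrahedral e² t₂² gives -0.4Δₜ = -0.4 × (4/9) × 10000 = -1778 cm⁻¹.
OSPE = CFSE(oct) − CFSE(tet) = -6000 − (-1778) = -4222 cm⁻¹.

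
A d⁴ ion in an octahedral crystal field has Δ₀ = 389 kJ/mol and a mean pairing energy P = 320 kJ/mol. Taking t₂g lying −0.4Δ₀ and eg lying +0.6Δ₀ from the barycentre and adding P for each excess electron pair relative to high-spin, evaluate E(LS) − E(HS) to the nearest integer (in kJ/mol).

-69

In the high-spin limit (t₂g³ eg¹) the orbital term is -0.6Δ₀ = -233 kJ/mol, with no excess pairing.
Low-spin t₂g⁴ eg⁰ gives -1.6Δ₀ = -622 kJ/mol, but forming 1 extra pair costs 1P = 320 kJ/mol, so E(LS) = -622 + 320 = -302 kJ/mol.
Thus E(LS) − E(HS) = -69 kJ/mol.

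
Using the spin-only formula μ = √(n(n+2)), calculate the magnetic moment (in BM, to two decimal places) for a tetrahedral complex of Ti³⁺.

1.73 BM

Ti sits in group 4; removing 3 electrons leaves Ti³⁺ with 4 − 3 = 1 d electrons.
Tetrahedral fields are weak (Δₜ ≈ 4/9 Δₒ), so electrons fill high-spin.
Configuration: e¹ t₂⁰ → 1 unpaired electron.
μ(spin-only) = √[1(1+2)] = √3 ≈ 1.73 BM.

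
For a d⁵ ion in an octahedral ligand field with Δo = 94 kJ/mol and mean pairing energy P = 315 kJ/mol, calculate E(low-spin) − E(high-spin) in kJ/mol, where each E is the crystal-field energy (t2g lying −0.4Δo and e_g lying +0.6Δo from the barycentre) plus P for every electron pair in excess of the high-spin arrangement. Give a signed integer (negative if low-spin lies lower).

High-spin: t2g^3 e_g^2, CFSE = 0.0Δo = 0 kJ/mol.
Low-spin: t2g^5 e_g^0, orbital CFSE = -2.0Δo = -188 kJ/mol; plus 2 excess pairs × P = +630 kJ/mol; total 442 kJ/mol.
The difference is 442 − (0) = 442 kJ/mol, so high-spin lies lower.

442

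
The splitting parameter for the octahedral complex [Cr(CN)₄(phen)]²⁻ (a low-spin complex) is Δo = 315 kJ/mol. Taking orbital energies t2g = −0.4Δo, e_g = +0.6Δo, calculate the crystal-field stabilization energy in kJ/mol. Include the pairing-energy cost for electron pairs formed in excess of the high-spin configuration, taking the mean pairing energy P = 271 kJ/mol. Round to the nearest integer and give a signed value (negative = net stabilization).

-233

Ligand charges: 4×(-1) from CN⁻ and 1×(+0) from phen sum to -4; with overall charge -2, Cr is +2.
Group 6 minus oxidation state +2 gives a d⁴ configuration for Cr²⁺.
The d⁴ electrons fill as t2g^4 e_g^0.
Orbital CFSE = 4(-0.4) + 0(0.6) = -1.6Δo = -1.6 × 315 = -504 kJ/mol.
Relative to high-spin t2g^3 e_g^1 (0 paired), the low-spin configuration has 1 additional pair, contributing +1 × 271 = +271 kJ/mol.
Combining: -504 + 271 = -233 kJ/mol.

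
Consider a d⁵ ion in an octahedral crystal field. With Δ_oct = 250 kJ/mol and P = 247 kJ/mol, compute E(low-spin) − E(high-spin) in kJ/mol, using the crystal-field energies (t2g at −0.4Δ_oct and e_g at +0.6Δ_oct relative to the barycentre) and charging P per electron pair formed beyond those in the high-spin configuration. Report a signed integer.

-6

High-spin d⁵ fills as t2g^3 e_g^2 with CFSE 3(−0.4) + 2(+0.6) = 0.0Δ_oct = 0 kJ/mol.
For low-spin the configuration is t2g^5 e_g^0: orbital energy -2.0 × 250 = -500 kJ/mol, and 2 additional pairs relative to high-spin add 494 kJ/mol, giving -6 kJ/mol.
Thus E(LS) − E(HS) = -6 kJ/mol.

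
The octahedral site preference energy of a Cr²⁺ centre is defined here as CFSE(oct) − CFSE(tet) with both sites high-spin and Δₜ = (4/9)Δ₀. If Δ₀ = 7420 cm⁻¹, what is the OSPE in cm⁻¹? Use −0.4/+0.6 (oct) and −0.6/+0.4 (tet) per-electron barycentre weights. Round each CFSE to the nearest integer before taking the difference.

-3133

Cr is in group 6, so Cr²⁺ is d⁴ (6 − 2 = 4).
In an octahedral site d⁴ (HS) is t₂g³ eg¹, giving CFSE(oct) = -0.6Δ₀ = -4452 cm⁻¹.
Tetrahedral: e² t₂², CFSE = 2(−0.6) + 2(+0.4) = -0.4Δₜ = -0.4 × (4/9) × 7420 = -1319 cm⁻¹.
OSPE = -4452 − (-1319) = -3133 cm⁻¹.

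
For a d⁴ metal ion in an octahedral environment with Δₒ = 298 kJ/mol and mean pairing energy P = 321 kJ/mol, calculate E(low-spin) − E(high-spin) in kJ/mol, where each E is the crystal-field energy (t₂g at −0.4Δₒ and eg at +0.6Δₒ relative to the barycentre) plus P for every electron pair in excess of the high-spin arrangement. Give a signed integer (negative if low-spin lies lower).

23

High-spin: t₂g³ eg¹, CFSE = -0.6Δₒ = -179 kJ/mol.
Low-spin t₂g⁴ eg⁰ gives -1.6Δₒ = -477 kJ/mol, but forming 1 extra pair costs 1P = 321 kJ/mol, so E(LS) = -477 + 321 = -156 kJ/mol.
Thus E(LS) − E(HS) = 23 kJ/mol.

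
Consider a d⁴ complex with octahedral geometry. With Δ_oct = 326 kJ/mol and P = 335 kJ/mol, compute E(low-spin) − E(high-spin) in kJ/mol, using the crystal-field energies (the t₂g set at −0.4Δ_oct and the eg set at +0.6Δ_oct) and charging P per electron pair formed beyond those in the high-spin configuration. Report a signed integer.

High-spin: t₂g³ eg¹, CFSE = -0.6Δ_oct = -196 kJ/mol.
Low-spin t₂g⁴ eg⁰ gives -1.6Δ_oct = -522 kJ/mol, but forming 1 extra pair costs 1P = 335 kJ/mol, so E(LS) = -522 + 335 = -187 kJ/mol.
Thus E(LS) − E(HS) = 9 kJ/mol.

9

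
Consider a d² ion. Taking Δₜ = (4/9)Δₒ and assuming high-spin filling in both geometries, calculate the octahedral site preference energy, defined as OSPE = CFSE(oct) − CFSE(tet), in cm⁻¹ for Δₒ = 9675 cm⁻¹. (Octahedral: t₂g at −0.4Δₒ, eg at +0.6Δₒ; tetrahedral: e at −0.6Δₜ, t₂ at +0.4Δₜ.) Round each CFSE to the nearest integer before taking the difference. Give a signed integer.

Octahedral high-spin t₂g² eg⁰: CFSE = -0.8 × 9675 = -7740 cm⁻¹.
In a tetrahedral site the filling is e² t₂⁰: CFSE(tet) = -1.2Δₜ = -1.2 × (4/9)(9675) = -5160 cm⁻¹.
Subtracting, OSPE = -7740 − (-5160) = -2580 cm⁻¹.

-2580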